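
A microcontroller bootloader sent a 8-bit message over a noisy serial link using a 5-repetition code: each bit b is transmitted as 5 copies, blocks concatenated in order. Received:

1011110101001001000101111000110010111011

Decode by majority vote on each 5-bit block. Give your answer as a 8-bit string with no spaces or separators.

Block 1 (10111): 4 ones → 1
Block 2 (10101): 3 ones → 1
Block 3 (00100): 1 one → 0
Block 4 (10001): 2 ones → 0
Block 5 (01111): 4 ones → 1
Block 6 (00011): 2 ones → 0
Block 7 (00101): 2 ones → 0
Block 8 (11011): 4 ones → 1

11001001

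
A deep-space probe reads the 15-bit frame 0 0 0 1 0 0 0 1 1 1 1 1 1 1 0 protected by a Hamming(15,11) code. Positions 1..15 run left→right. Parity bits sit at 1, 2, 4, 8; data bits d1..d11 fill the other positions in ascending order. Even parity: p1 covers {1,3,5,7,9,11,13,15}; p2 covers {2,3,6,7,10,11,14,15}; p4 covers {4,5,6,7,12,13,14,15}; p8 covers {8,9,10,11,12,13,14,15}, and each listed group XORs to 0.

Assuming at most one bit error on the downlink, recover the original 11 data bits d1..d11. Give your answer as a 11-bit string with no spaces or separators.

00001101110

s1 (pos 1,3,5,7,9,11,13,15): 0⊕0⊕0⊕0⊕1⊕1⊕1⊕0 = 1
s2 (pos 2,3,6,7,10,11,14,15): 0⊕0⊕0⊕0⊕1⊕1⊕1⊕0 = 1
s4 (pos 4,5,6,7,12,13,14,15): 1⊕0⊕0⊕0⊕1⊕1⊕1⊕0 = 0
s8 (pos 8,9,10,11,12,13,14,15): 1⊕1⊕1⊕1⊕1⊕1⊕1⊕0 = 1
Syndrome s8…s1 = 1011 → error at position 11.
Flip position 11: 000100011111110 → 000100011101110
Read data bits from positions 3,5,6,7,9,10,11,12,13,14,15: 00001101110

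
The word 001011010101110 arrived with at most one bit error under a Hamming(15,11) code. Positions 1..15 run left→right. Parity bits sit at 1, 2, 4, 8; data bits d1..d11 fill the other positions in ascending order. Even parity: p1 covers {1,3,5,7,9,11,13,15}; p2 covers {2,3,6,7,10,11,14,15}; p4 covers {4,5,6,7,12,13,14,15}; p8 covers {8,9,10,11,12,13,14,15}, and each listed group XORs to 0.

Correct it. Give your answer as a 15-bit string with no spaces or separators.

001011010101010

s1 (pos 1,3,5,7,9,11,13,15): 0⊕1⊕1⊕0⊕0⊕0⊕1⊕0 = 1
s2 (pos 2,3,6,7,10,11,14,15): 0⊕1⊕1⊕0⊕1⊕0⊕1⊕0 = 0
s4 (pos 4,5,6,7,12,13,14,15): 0⊕1⊕1⊕0⊕1⊕1⊕1⊕0 = 1
s8 (pos 8,9,10,11,12,13,14,15): 1⊕0⊕1⊕0⊕1⊕1⊕1⊕0 = 1
Syndrome s8…s1 = 1101 → error at position 13.
Flip position 13: 001011010101110 → 001011010101010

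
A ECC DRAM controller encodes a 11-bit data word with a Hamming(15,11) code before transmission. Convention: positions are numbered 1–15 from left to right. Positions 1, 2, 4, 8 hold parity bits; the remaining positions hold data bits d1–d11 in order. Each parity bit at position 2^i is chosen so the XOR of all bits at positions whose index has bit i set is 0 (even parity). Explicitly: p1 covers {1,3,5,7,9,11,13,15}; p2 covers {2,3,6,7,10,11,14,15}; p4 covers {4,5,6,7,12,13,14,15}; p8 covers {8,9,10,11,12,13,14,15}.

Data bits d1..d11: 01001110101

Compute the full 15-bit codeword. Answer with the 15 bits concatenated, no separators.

Place data at non-parity positions: p1 p2 0 p4 1 0 0 p8 1 1 1 0 1 0 1
p1 (pos 1,3,5,7,9,11,13,15): XOR of data positions = 0⊕1⊕0⊕1⊕1⊕1⊕1 = 1
p2 (pos 2,3,6,7,10,11,14,15): XOR of data positions = 0⊕0⊕0⊕1⊕1⊕0⊕1 = 1
p4 (pos 4,5,6,7,12,13,14,15): XOR of data positions = 1⊕0⊕0⊕0⊕1⊕0⊕1 = 1
p8 (pos 8,9,10,11,12,13,14,15): XOR of data positions = 1⊕1⊕1⊕0⊕1⊕0⊕1 = 1
Codeword: 110110011110101

110110011110101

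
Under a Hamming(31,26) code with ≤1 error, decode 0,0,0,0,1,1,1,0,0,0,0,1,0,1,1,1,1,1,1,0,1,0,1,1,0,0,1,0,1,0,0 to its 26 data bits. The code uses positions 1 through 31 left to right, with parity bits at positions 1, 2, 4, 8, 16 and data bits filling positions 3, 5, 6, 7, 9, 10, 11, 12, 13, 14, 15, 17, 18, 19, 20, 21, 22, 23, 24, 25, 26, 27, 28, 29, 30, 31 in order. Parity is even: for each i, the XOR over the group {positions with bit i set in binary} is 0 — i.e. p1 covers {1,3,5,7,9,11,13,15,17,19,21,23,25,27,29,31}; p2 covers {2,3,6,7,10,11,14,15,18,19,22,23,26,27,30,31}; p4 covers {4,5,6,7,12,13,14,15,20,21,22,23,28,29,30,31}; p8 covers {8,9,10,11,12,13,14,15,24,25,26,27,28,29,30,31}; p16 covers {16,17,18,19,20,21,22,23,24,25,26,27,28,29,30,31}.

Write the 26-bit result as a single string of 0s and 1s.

01110001011111000110010100

s1 (pos 1,3,5,7,9,11,13,15,17,19,21,23,25,27,29,31): 0⊕0⊕1⊕1⊕0⊕0⊕0⊕1⊕1⊕1⊕1⊕1⊕0⊕1⊕1⊕0 = 1
s2 (pos 2,3,6,7,10,11,14,15,18,19,22,23,26,27,30,31): 0⊕0⊕1⊕1⊕0⊕0⊕1⊕1⊕1⊕1⊕0⊕1⊕0⊕1⊕0⊕0 = 0
s4 (pos 4,5,6,7,12,13,14,15,20,21,22,23,28,29,30,31): 0⊕1⊕1⊕1⊕1⊕0⊕1⊕1⊕0⊕1⊕0⊕1⊕0⊕1⊕0⊕0 = 1
s8 (pos 8,9,10,11,12,13,14,15,24,25,26,27,28,29,30,31): 0⊕0⊕0⊕0⊕1⊕0⊕1⊕1⊕1⊕0⊕0⊕1⊕0⊕1⊕0⊕0 = 0
s16 (pos 16,17,18,19,20,21,22,23,24,25,26,27,28,29,30,31): 1⊕1⊕1⊕1⊕0⊕1⊕0⊕1⊕1⊕0⊕0⊕1⊕0⊕1⊕0⊕0 = 1
Syndrome s16…s1 = 10101 → error at position 21.
Flip position 21: 0000111000010111111010110010100 → 0000111000010111111000110010100
Read data bits from positions 3,5,6,7,9,10,11,12,13,14,15,17,18,19,20,21,22,23,24,25,26,27,28,29,30,31: 01110001011111000110010100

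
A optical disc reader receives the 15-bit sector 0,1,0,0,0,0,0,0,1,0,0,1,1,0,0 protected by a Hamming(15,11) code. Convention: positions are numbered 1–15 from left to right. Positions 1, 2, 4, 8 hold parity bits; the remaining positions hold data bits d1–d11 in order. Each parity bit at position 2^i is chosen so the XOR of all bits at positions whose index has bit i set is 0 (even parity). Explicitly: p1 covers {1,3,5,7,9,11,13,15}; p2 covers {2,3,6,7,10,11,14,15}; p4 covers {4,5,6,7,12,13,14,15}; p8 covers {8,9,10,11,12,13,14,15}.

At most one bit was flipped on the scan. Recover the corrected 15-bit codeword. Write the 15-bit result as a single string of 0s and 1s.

s1 (pos 1,3,5,7,9,11,13,15): 0⊕0⊕0⊕0⊕1⊕0⊕1⊕0 = 0
s2 (pos 2,3,6,7,10,11,14,15): 1⊕0⊕0⊕0⊕0⊕0⊕0⊕0 = 1
s4 (pos 4,5,6,7,12,13,14,15): 0⊕0⊕0⊕0⊕1⊕1⊕0⊕0 = 0
s8 (pos 8,9,10,11,12,13,14,15): 0⊕1⊕0⊕0⊕1⊕1⊕0⊕0 = 1
Syndrome s8…s1 = 1010 → error at position 10.
Flip position 10: 010000001001100 → 010000001101100

010000001101100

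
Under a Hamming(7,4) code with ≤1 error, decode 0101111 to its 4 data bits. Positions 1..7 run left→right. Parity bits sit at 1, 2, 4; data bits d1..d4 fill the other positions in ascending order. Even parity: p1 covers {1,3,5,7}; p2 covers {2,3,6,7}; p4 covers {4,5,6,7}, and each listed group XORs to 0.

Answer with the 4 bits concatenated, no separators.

0111

s1 (pos 1,3,5,7): 0⊕0⊕1⊕1 = 0
s2 (pos 2,3,6,7): 1⊕0⊕1⊕1 = 1
s4 (pos 4,5,6,7): 1⊕1⊕1⊕1 = 0
Syndrome s4…s1 = 010 → error at position 2.
Flip position 2: 0101111 → 0001111
Read data bits from positions 3,5,6,7: 0111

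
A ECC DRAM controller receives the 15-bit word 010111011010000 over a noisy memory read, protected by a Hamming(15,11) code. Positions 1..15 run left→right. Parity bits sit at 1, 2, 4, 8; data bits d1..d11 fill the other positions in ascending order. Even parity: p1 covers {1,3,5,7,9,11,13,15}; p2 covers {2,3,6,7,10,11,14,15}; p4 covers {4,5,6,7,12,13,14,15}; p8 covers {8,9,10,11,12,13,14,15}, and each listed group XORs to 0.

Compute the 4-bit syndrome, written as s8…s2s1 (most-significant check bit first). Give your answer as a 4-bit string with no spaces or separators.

s1 (pos 1,3,5,7,9,11,13,15): 0⊕0⊕1⊕0⊕1⊕1⊕0⊕0 = 1
s2 (pos 2,3,6,7,10,11,14,15): 1⊕0⊕1⊕0⊕0⊕1⊕0⊕0 = 1
s4 (pos 4,5,6,7,12,13,14,15): 1⊕1⊕1⊕0⊕0⊕0⊕0⊕0 = 1
s8 (pos 8,9,10,11,12,13,14,15): 1⊕1⊕0⊕1⊕0⊕0⊕0⊕0 = 1
Syndrome s8…s1 = 1111 → error at position 15.

1111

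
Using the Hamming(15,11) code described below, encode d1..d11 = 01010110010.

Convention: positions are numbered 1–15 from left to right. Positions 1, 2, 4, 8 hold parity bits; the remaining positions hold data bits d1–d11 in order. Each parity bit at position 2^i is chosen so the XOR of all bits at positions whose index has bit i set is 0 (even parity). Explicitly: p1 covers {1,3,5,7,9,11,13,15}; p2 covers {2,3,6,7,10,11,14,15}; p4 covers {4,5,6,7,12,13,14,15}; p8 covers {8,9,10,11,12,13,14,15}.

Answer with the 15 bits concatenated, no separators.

Place data at non-parity positions: p1 p2 0 p4 1 0 1 p8 0 1 1 0 0 1 0
p1 (pos 1,3,5,7,9,11,13,15): XOR of data positions = 0⊕1⊕1⊕0⊕1⊕0⊕0 = 1
p2 (pos 2,3,6,7,10,11,14,15): XOR of data positions = 0⊕0⊕1⊕1⊕1⊕1⊕0 = 0
p4 (pos 4,5,6,7,12,13,14,15): XOR of data positions = 1⊕0⊕1⊕0⊕0⊕1⊕0 = 1
p8 (pos 8,9,10,11,12,13,14,15): XOR of data positions = 0⊕1⊕1⊕0⊕0⊕1⊕0 = 1
Codeword: 100110110110010

100110110110010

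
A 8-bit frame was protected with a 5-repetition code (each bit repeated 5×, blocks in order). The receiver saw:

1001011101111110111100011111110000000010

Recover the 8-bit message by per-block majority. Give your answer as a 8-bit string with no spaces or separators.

01110100

Block 1 (10010): 2 ones → 0
Block 2 (11101): 4 ones → 1
Block 3 (11111): 5 ones → 1
Block 4 (01111): 4 ones → 1
Block 5 (00011): 2 ones → 0
Block 6 (11111): 5 ones → 1
Block 7 (00000): 0 ones → 0
Block 8 (00010): 1 one → 0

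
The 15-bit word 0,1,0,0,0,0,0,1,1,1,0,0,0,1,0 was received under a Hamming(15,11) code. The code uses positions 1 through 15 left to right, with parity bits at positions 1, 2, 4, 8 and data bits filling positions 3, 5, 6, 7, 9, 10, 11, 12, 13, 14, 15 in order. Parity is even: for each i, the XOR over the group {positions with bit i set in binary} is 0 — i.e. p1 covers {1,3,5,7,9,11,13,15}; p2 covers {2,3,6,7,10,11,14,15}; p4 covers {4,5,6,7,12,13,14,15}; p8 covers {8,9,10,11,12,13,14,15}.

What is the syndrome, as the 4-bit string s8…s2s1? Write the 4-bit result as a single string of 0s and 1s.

s1 (pos 1,3,5,7,9,11,13,15): 0⊕0⊕0⊕0⊕1⊕0⊕0⊕0 = 1
s2 (pos 2,3,6,7,10,11,14,15): 1⊕0⊕0⊕0⊕1⊕0⊕1⊕0 = 1
s4 (pos 4,5,6,7,12,13,14,15): 0⊕0⊕0⊕0⊕0⊕0⊕1⊕0 = 1
s8 (pos 8,9,10,11,12,13,14,15): 1⊕1⊕1⊕0⊕0⊕0⊕1⊕0 = 0
Syndrome s8…s1 = 0111 → error at position 7.

0111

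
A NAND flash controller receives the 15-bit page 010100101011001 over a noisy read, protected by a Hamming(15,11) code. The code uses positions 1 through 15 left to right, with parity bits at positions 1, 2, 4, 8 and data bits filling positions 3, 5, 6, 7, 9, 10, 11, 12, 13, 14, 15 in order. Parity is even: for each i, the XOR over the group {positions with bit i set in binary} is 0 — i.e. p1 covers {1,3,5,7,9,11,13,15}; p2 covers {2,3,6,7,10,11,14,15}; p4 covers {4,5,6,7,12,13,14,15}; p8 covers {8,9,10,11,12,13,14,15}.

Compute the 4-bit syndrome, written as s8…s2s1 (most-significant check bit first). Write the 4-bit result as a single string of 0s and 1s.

s1 (pos 1,3,5,7,9,11,13,15): 0⊕0⊕0⊕1⊕1⊕1⊕0⊕1 = 0
s2 (pos 2,3,6,7,10,11,14,15): 1⊕0⊕0⊕1⊕0⊕1⊕0⊕1 = 0
s4 (pos 4,5,6,7,12,13,14,15): 1⊕0⊕0⊕1⊕1⊕0⊕0⊕1 = 0
s8 (pos 8,9,10,11,12,13,14,15): 0⊕1⊕0⊕1⊕1⊕0⊕0⊕1 = 0
Syndrome s8…s1 = 0000 → no error.

0000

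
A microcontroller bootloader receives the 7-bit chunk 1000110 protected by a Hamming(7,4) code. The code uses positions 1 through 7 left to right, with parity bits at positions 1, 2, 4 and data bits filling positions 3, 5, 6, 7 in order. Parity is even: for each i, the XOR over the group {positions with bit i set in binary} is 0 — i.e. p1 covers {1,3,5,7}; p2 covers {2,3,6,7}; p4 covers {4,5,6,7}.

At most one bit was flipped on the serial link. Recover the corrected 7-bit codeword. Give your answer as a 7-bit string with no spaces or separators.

s1 (pos 1,3,5,7): 1⊕0⊕1⊕0 = 0
s2 (pos 2,3,6,7): 0⊕0⊕1⊕0 = 1
s4 (pos 4,5,6,7): 0⊕1⊕1⊕0 = 0
Syndrome s4…s1 = 010 → error at position 2.
Flip position 2: 1000110 → 1100110

1100110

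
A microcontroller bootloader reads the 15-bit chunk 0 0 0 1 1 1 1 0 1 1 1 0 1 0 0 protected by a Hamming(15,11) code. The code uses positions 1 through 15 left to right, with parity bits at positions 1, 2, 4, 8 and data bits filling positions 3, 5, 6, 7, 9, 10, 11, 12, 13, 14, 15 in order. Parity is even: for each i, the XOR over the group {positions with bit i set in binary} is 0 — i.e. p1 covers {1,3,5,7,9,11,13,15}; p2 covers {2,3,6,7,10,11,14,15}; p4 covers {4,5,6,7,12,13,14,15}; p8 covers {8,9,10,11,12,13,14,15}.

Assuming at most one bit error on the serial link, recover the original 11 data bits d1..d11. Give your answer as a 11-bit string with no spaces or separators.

00111110100

s1 (pos 1,3,5,7,9,11,13,15): 0⊕0⊕1⊕1⊕1⊕1⊕1⊕0 = 1
s2 (pos 2,3,6,7,10,11,14,15): 0⊕0⊕1⊕1⊕1⊕1⊕0⊕0 = 0
s4 (pos 4,5,6,7,12,13,14,15): 1⊕1⊕1⊕1⊕0⊕1⊕0⊕0 = 1
s8 (pos 8,9,10,11,12,13,14,15): 0⊕1⊕1⊕1⊕0⊕1⊕0⊕0 = 0
Syndrome s8…s1 = 0101 → error at position 5.
Flip position 5: 000111101110100 → 000101101110100
Read data bits from positions 3,5,6,7,9,10,11,12,13,14,15: 00111110100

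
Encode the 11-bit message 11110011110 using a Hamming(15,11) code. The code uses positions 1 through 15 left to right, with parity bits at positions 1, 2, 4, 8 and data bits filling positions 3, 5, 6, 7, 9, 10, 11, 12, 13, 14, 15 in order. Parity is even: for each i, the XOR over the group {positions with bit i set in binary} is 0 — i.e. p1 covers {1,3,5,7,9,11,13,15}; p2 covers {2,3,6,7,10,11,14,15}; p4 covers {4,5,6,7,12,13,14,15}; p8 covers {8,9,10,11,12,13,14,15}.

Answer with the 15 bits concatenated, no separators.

Place data at non-parity positions: p1 p2 1 p4 1 1 1 p8 0 0 1 1 1 1 0
p1 (pos 1,3,5,7,9,11,13,15): XOR of data positions = 1⊕1⊕1⊕0⊕1⊕1⊕0 = 1
p2 (pos 2,3,6,7,10,11,14,15): XOR of data positions = 1⊕1⊕1⊕0⊕1⊕1⊕0 = 1
p4 (pos 4,5,6,7,12,13,14,15): XOR of data positions = 1⊕1⊕1⊕1⊕1⊕1⊕0 = 0
p8 (pos 8,9,10,11,12,13,14,15): XOR of data positions = 0⊕0⊕1⊕1⊕1⊕1⊕0 = 0
Codeword: 111011100011110

111011100011110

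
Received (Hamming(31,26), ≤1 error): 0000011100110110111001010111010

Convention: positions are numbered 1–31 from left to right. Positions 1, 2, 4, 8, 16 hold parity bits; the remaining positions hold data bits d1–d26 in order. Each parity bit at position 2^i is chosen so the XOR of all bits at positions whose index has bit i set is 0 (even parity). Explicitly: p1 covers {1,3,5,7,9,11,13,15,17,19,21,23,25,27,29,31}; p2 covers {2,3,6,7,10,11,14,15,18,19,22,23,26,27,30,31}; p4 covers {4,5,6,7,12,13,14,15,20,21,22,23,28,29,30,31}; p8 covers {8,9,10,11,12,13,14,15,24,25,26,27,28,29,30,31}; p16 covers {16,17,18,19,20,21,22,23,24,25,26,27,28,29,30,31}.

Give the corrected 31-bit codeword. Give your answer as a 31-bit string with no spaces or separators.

s1 (pos 1,3,5,7,9,11,13,15,17,19,21,23,25,27,29,31): 0⊕0⊕0⊕1⊕0⊕1⊕0⊕1⊕1⊕1⊕0⊕0⊕0⊕1⊕0⊕0 = 0
s2 (pos 2,3,6,7,10,11,14,15,18,19,22,23,26,27,30,31): 0⊕0⊕1⊕1⊕0⊕1⊕1⊕1⊕1⊕1⊕1⊕0⊕1⊕1⊕1⊕0 = 1
s4 (pos 4,5,6,7,12,13,14,15,20,21,22,23,28,29,30,31): 0⊕0⊕1⊕1⊕1⊕0⊕1⊕1⊕0⊕0⊕1⊕0⊕1⊕0⊕1⊕0 = 0
s8 (pos 8,9,10,11,12,13,14,15,24,25,26,27,28,29,30,31): 1⊕0⊕0⊕1⊕1⊕0⊕1⊕1⊕1⊕0⊕1⊕1⊕1⊕0⊕1⊕0 = 0
s16 (pos 16,17,18,19,20,21,22,23,24,25,26,27,28,29,30,31): 0⊕1⊕1⊕1⊕0⊕0⊕1⊕0⊕1⊕0⊕1⊕1⊕1⊕0⊕1⊕0 = 1
Syndrome s16…s1 = 10010 → error at position 18.
Flip position 18: 0000011100110110111001010111010 → 0000011100110110101001010111010

0000011100110110101001010111010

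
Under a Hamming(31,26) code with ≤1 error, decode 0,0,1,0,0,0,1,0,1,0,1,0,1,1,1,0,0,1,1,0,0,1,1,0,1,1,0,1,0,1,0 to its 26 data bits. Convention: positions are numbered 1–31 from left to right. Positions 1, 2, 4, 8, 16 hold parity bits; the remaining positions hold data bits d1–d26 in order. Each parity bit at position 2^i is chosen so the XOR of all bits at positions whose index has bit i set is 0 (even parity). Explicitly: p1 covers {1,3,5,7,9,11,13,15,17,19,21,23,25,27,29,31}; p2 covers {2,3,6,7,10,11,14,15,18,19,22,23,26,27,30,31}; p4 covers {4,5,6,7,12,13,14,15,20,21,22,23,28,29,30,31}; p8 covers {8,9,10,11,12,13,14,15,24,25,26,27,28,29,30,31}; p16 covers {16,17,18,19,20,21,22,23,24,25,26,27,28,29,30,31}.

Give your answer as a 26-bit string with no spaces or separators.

s1 (pos 1,3,5,7,9,11,13,15,17,19,21,23,25,27,29,31): 0⊕1⊕0⊕1⊕1⊕1⊕1⊕1⊕0⊕1⊕0⊕1⊕1⊕0⊕0⊕0 = 1
s2 (pos 2,3,6,7,10,11,14,15,18,19,22,23,26,27,30,31): 0⊕1⊕0⊕1⊕0⊕1⊕1⊕1⊕1⊕1⊕1⊕1⊕1⊕0⊕1⊕0 = 1
s4 (pos 4,5,6,7,12,13,14,15,20,21,22,23,28,29,30,31): 0⊕0⊕0⊕1⊕0⊕1⊕1⊕1⊕0⊕0⊕1⊕1⊕1⊕0⊕1⊕0 = 0
s8 (pos 8,9,10,11,12,13,14,15,24,25,26,27,28,29,30,31): 0⊕1⊕0⊕1⊕0⊕1⊕1⊕1⊕0⊕1⊕1⊕0⊕1⊕0⊕1⊕0 = 1
s16 (pos 16,17,18,19,20,21,22,23,24,25,26,27,28,29,30,31): 0⊕0⊕1⊕1⊕0⊕0⊕1⊕1⊕0⊕1⊕1⊕0⊕1⊕0⊕1⊕0 = 0
Syndrome s16…s1 = 01011 → error at position 11.
Flip position 11: 0010001010101110011001101101010 → 0010001010001110011001101101010
Read data bits from positions 3,5,6,7,9,10,11,12,13,14,15,17,18,19,20,21,22,23,24,25,26,27,28,29,30,31: 10011000111011001101101010

10011000111011001101101010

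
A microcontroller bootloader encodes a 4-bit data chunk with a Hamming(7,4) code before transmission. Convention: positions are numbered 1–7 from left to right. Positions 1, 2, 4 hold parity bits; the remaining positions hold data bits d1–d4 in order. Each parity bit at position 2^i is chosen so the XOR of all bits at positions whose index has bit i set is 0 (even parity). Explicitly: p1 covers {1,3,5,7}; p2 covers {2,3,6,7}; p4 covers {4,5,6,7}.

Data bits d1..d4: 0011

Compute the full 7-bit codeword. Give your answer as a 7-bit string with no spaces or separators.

Place data at non-parity positions: p1 p2 0 p4 0 1 1
p1 (pos 1,3,5,7): XOR of data positions = 0⊕0⊕1 = 1
p2 (pos 2,3,6,7): XOR of data positions = 0⊕1⊕1 = 0
p4 (pos 4,5,6,7): XOR of data positions = 0⊕1⊕1 = 0
Codeword: 1000011

1000011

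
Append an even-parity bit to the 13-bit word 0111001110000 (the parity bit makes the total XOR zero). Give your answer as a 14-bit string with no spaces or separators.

XOR of the 13 data bits: 0⊕1⊕1⊕1⊕0⊕0⊕1⊕1⊕1⊕0⊕0⊕0⊕0 = 0
Parity bit = 0 (so all 14 bits XOR to 0).

01110011100000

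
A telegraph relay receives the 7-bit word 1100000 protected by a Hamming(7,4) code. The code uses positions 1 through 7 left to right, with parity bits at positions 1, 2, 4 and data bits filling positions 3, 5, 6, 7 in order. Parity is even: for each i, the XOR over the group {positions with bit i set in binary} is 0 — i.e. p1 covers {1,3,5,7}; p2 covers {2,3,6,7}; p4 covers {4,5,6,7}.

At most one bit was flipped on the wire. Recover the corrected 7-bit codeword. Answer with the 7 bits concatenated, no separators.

1110000

s1 (pos 1,3,5,7): 1⊕0⊕0⊕0 = 1
s2 (pos 2,3,6,7): 1⊕0⊕0⊕0 = 1
s4 (pos 4,5,6,7): 0⊕0⊕0⊕0 = 0
Syndrome s4…s1 = 011 → error at position 3.
Flip position 3: 1100000 → 1110000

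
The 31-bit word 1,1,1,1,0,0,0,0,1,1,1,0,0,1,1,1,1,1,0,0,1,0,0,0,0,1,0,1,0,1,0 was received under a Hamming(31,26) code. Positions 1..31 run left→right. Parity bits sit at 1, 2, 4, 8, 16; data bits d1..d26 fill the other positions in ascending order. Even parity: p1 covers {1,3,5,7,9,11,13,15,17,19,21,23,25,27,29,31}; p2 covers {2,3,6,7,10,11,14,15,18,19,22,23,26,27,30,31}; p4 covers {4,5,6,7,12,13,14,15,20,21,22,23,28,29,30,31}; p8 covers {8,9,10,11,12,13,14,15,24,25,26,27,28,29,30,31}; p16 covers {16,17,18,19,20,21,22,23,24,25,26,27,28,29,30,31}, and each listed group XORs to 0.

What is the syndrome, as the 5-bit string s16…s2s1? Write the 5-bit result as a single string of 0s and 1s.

10011

s1 (pos 1,3,5,7,9,11,13,15,17,19,21,23,25,27,29,31): 1⊕1⊕0⊕0⊕1⊕1⊕0⊕1⊕1⊕0⊕1⊕0⊕0⊕0⊕0⊕0 = 1
s2 (pos 2,3,6,7,10,11,14,15,18,19,22,23,26,27,30,31): 1⊕1⊕0⊕0⊕1⊕1⊕1⊕1⊕1⊕0⊕0⊕0⊕1⊕0⊕1⊕0 = 1
s4 (pos 4,5,6,7,12,13,14,15,20,21,22,23,28,29,30,31): 1⊕0⊕0⊕0⊕0⊕0⊕1⊕1⊕0⊕1⊕0⊕0⊕1⊕0⊕1⊕0 = 0
s8 (pos 8,9,10,11,12,13,14,15,24,25,26,27,28,29,30,31): 0⊕1⊕1⊕1⊕0⊕0⊕1⊕1⊕0⊕0⊕1⊕0⊕1⊕0⊕1⊕0 = 0
s16 (pos 16,17,18,19,20,21,22,23,24,25,26,27,28,29,30,31): 1⊕1⊕1⊕0⊕0⊕1⊕0⊕0⊕0⊕0⊕1⊕0⊕1⊕0⊕1⊕0 = 1
Syndrome s16…s1 = 10011 → error at position 19.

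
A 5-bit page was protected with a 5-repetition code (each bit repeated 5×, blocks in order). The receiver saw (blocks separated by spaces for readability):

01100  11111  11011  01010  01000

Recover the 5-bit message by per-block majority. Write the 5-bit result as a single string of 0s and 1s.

Block 1 (01100): 2 ones → 0
Block 2 (11111): 5 ones → 1
Block 3 (11011): 4 ones → 1
Block 4 (01010): 2 ones → 0
Block 5 (01000): 1 one → 0

01100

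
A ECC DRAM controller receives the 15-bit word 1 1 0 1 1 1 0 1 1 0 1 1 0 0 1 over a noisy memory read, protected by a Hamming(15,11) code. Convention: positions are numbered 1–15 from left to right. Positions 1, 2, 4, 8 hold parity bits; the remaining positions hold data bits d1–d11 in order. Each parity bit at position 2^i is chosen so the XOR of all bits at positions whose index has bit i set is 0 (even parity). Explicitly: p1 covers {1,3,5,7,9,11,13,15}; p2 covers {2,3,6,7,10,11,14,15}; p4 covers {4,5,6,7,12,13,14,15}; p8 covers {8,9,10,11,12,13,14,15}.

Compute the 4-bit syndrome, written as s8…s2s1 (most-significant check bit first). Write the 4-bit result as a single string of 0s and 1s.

1101

s1 (pos 1,3,5,7,9,11,13,15): 1⊕0⊕1⊕0⊕1⊕1⊕0⊕1 = 1
s2 (pos 2,3,6,7,10,11,14,15): 1⊕0⊕1⊕0⊕0⊕1⊕0⊕1 = 0
s4 (pos 4,5,6,7,12,13,14,15): 1⊕1⊕1⊕0⊕1⊕0⊕0⊕1 = 1
s8 (pos 8,9,10,11,12,13,14,15): 1⊕1⊕0⊕1⊕1⊕0⊕0⊕1 = 1
Syndrome s8…s1 = 1101 → error at position 13.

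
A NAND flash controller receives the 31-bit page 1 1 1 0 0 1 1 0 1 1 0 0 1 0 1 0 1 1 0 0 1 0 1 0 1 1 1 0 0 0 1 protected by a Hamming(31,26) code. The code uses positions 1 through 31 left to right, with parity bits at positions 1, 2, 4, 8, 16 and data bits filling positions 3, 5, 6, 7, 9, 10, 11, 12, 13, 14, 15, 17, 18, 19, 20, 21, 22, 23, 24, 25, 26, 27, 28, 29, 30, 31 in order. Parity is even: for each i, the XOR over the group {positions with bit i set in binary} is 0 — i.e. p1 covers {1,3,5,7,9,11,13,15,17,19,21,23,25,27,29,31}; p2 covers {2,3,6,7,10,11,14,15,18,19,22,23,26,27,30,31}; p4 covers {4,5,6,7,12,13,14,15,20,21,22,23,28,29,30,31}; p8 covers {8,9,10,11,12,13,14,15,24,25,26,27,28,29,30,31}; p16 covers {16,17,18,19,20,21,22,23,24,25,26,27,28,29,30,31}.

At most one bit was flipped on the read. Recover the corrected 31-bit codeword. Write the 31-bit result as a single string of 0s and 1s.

1110001011001010110010101110001

s1 (pos 1,3,5,7,9,11,13,15,17,19,21,23,25,27,29,31): 1⊕1⊕0⊕1⊕1⊕0⊕1⊕1⊕1⊕0⊕1⊕1⊕1⊕1⊕0⊕1 = 0
s2 (pos 2,3,6,7,10,11,14,15,18,19,22,23,26,27,30,31): 1⊕1⊕1⊕1⊕1⊕0⊕0⊕1⊕1⊕0⊕0⊕1⊕1⊕1⊕0⊕1 = 1
s4 (pos 4,5,6,7,12,13,14,15,20,21,22,23,28,29,30,31): 0⊕0⊕1⊕1⊕0⊕1⊕0⊕1⊕0⊕1⊕0⊕1⊕0⊕0⊕0⊕1 = 1
s8 (pos 8,9,10,11,12,13,14,15,24,25,26,27,28,29,30,31): 0⊕1⊕1⊕0⊕0⊕1⊕0⊕1⊕0⊕1⊕1⊕1⊕0⊕0⊕0⊕1 = 0
s16 (pos 16,17,18,19,20,21,22,23,24,25,26,27,28,29,30,31): 0⊕1⊕1⊕0⊕0⊕1⊕0⊕1⊕0⊕1⊕1⊕1⊕0⊕0⊕0⊕1 = 0
Syndrome s16…s1 = 00110 → error at position 6.
Flip position 6: 1110011011001010110010101110001 → 1110001011001010110010101110001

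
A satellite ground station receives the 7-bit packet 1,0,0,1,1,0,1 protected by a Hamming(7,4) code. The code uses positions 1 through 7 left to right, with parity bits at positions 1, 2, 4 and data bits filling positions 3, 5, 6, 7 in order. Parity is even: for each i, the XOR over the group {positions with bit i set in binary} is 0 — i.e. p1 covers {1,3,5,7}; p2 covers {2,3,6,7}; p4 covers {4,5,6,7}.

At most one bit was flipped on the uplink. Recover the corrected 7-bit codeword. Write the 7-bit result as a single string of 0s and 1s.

s1 (pos 1,3,5,7): 1⊕0⊕1⊕1 = 1
s2 (pos 2,3,6,7): 0⊕0⊕0⊕1 = 1
s4 (pos 4,5,6,7): 1⊕1⊕0⊕1 = 1
Syndrome s4…s1 = 111 → error at position 7.
Flip position 7: 1001101 → 1001100

1001100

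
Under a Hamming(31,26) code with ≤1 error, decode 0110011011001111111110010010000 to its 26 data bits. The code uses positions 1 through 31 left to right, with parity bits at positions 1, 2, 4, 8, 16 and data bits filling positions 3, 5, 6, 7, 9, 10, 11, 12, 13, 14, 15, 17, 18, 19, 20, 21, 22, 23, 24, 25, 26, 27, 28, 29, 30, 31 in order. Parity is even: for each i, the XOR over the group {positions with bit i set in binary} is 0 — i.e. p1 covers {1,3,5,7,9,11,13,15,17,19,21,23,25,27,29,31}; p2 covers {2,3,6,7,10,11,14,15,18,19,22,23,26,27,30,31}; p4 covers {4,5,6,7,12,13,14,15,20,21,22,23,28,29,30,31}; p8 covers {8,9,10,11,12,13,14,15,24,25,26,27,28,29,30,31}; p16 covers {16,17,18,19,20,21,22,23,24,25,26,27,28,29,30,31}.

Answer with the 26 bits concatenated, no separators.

s1 (pos 1,3,5,7,9,11,13,15,17,19,21,23,25,27,29,31): 0⊕1⊕0⊕1⊕1⊕0⊕1⊕1⊕1⊕1⊕1⊕0⊕0⊕1⊕0⊕0 = 1
s2 (pos 2,3,6,7,10,11,14,15,18,19,22,23,26,27,30,31): 1⊕1⊕1⊕1⊕1⊕0⊕1⊕1⊕1⊕1⊕0⊕0⊕0⊕1⊕0⊕0 = 0
s4 (pos 4,5,6,7,12,13,14,15,20,21,22,23,28,29,30,31): 0⊕0⊕1⊕1⊕0⊕1⊕1⊕1⊕1⊕1⊕0⊕0⊕0⊕0⊕0⊕0 = 1
s8 (pos 8,9,10,11,12,13,14,15,24,25,26,27,28,29,30,31): 0⊕1⊕1⊕0⊕0⊕1⊕1⊕1⊕1⊕0⊕0⊕1⊕0⊕0⊕0⊕0 = 1
s16 (pos 16,17,18,19,20,21,22,23,24,25,26,27,28,29,30,31): 1⊕1⊕1⊕1⊕1⊕1⊕0⊕0⊕1⊕0⊕0⊕1⊕0⊕0⊕0⊕0 = 0
Syndrome s16…s1 = 01101 → error at position 13.
Flip position 13: 0110011011001111111110010010000 → 0110011011000111111110010010000
Read data bits from positions 3,5,6,7,9,10,11,12,13,14,15,17,18,19,20,21,22,23,24,25,26,27,28,29,30,31: 10111100011111110010010000

10111100011111110010010000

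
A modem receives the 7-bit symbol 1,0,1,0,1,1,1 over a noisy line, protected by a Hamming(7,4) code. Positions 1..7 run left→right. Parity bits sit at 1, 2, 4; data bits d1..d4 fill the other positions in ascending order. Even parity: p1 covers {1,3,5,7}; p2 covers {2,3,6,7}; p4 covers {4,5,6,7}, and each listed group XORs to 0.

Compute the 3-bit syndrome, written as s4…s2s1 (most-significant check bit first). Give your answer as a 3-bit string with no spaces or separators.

s1 (pos 1,3,5,7): 1⊕1⊕1⊕1 = 0
s2 (pos 2,3,6,7): 0⊕1⊕1⊕1 = 1
s4 (pos 4,5,6,7): 0⊕1⊕1⊕1 = 1
Syndrome s4…s1 = 110 → error at position 6.

110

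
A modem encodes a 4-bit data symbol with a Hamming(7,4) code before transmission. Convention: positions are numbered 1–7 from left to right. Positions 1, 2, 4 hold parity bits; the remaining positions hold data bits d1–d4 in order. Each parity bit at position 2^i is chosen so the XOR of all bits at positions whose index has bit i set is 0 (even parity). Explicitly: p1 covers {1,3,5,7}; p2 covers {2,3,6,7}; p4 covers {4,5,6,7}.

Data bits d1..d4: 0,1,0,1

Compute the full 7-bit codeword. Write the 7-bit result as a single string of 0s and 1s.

Place data at non-parity positions: p1 p2 0 p4 1 0 1
p1 (pos 1,3,5,7): XOR of data positions = 0⊕1⊕1 = 0
p2 (pos 2,3,6,7): XOR of data positions = 0⊕0⊕1 = 1
p4 (pos 4,5,6,7): XOR of data positions = 1⊕0⊕1 = 0
Codeword: 0100101

0100101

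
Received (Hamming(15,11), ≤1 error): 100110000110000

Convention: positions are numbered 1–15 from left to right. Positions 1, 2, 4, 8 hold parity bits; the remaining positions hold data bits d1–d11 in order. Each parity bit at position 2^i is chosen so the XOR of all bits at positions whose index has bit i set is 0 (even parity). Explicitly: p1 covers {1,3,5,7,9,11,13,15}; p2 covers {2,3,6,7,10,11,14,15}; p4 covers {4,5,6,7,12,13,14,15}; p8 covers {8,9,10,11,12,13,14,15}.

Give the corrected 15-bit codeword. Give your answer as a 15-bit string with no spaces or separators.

s1 (pos 1,3,5,7,9,11,13,15): 1⊕0⊕1⊕0⊕0⊕1⊕0⊕0 = 1
s2 (pos 2,3,6,7,10,11,14,15): 0⊕0⊕0⊕0⊕1⊕1⊕0⊕0 = 0
s4 (pos 4,5,6,7,12,13,14,15): 1⊕1⊕0⊕0⊕0⊕0⊕0⊕0 = 0
s8 (pos 8,9,10,11,12,13,14,15): 0⊕0⊕1⊕1⊕0⊕0⊕0⊕0 = 0
Syndrome s8…s1 = 0001 → error at position 1.
Flip position 1: 100110000110000 → 000110000110000

000110000110000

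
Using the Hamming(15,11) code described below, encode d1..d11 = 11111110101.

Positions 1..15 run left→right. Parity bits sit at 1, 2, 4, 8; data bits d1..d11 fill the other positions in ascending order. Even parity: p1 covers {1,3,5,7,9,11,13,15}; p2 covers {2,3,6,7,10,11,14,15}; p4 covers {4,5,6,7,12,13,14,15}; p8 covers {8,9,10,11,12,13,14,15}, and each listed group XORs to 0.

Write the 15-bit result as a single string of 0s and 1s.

101111111110101

Place data at non-parity positions: p1 p2 1 p4 1 1 1 p8 1 1 1 0 1 0 1
p1 (pos 1,3,5,7,9,11,13,15): XOR of data positions = 1⊕1⊕1⊕1⊕1⊕1⊕1 = 1
p2 (pos 2,3,6,7,10,11,14,15): XOR of data positions = 1⊕1⊕1⊕1⊕1⊕0⊕1 = 0
p4 (pos 4,5,6,7,12,13,14,15): XOR of data positions = 1⊕1⊕1⊕0⊕1⊕0⊕1 = 1
p8 (pos 8,9,10,11,12,13,14,15): XOR of data positions = 1⊕1⊕1⊕0⊕1⊕0⊕1 = 1
Codeword: 101111111110101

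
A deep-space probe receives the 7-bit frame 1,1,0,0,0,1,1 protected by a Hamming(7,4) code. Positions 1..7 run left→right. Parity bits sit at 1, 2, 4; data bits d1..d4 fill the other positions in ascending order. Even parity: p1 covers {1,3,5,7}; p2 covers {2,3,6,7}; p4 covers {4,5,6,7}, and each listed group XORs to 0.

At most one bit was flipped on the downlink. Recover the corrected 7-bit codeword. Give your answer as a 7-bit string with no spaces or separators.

1000011

s1 (pos 1,3,5,7): 1⊕0⊕0⊕1 = 0
s2 (pos 2,3,6,7): 1⊕0⊕1⊕1 = 1
s4 (pos 4,5,6,7): 0⊕0⊕1⊕1 = 0
Syndrome s4…s1 = 010 → error at position 2.
Flip position 2: 1100011 → 1000011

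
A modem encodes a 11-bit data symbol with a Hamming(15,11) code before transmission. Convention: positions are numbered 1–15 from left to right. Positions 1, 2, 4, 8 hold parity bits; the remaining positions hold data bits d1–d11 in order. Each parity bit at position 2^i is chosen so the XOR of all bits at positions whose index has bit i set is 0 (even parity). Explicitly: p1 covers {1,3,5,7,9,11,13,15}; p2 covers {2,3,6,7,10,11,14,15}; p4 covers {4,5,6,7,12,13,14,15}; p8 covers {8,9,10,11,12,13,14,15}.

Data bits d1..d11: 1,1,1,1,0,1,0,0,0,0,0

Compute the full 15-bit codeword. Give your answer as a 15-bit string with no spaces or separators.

Place data at non-parity positions: p1 p2 1 p4 1 1 1 p8 0 1 0 0 0 0 0
p1 (pos 1,3,5,7,9,11,13,15): XOR of data positions = 1⊕1⊕1⊕0⊕0⊕0⊕0 = 1
p2 (pos 2,3,6,7,10,11,14,15): XOR of data positions = 1⊕1⊕1⊕1⊕0⊕0⊕0 = 0
p4 (pos 4,5,6,7,12,13,14,15): XOR of data positions = 1⊕1⊕1⊕0⊕0⊕0⊕0 = 1
p8 (pos 8,9,10,11,12,13,14,15): XOR of data positions = 0⊕1⊕0⊕0⊕0⊕0⊕0 = 1
Codeword: 101111110100000

101111110100000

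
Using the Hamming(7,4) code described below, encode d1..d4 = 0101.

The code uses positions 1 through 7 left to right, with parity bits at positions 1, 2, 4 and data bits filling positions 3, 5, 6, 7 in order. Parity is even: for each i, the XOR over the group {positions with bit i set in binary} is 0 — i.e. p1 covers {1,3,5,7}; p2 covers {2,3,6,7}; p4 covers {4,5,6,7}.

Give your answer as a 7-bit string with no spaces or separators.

0100101

Place data at non-parity positions: p1 p2 0 p4 1 0 1
p1 (pos 1,3,5,7): XOR of data positions = 0⊕1⊕1 = 0
p2 (pos 2,3,6,7): XOR of data positions = 0⊕0⊕1 = 1
p4 (pos 4,5,6,7): XOR of data positions = 1⊕0⊕1 = 0
Codeword: 0100101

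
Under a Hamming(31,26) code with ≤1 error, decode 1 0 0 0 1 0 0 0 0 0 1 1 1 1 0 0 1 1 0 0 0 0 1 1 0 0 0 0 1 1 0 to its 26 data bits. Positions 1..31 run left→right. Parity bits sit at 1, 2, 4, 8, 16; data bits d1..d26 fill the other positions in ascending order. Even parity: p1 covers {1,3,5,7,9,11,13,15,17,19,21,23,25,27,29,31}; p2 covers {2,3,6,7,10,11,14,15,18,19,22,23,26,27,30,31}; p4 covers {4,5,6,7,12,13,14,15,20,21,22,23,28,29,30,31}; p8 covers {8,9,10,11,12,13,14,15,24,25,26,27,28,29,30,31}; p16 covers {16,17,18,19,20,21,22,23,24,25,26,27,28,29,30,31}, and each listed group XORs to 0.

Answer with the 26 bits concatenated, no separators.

01000011111110000110000110

s1 (pos 1,3,5,7,9,11,13,15,17,19,21,23,25,27,29,31): 1⊕0⊕1⊕0⊕0⊕1⊕1⊕0⊕1⊕0⊕0⊕1⊕0⊕0⊕1⊕0 = 1
s2 (pos 2,3,6,7,10,11,14,15,18,19,22,23,26,27,30,31): 0⊕0⊕0⊕0⊕0⊕1⊕1⊕0⊕1⊕0⊕0⊕1⊕0⊕0⊕1⊕0 = 1
s4 (pos 4,5,6,7,12,13,14,15,20,21,22,23,28,29,30,31): 0⊕1⊕0⊕0⊕1⊕1⊕1⊕0⊕0⊕0⊕0⊕1⊕0⊕1⊕1⊕0 = 1
s8 (pos 8,9,10,11,12,13,14,15,24,25,26,27,28,29,30,31): 0⊕0⊕0⊕1⊕1⊕1⊕1⊕0⊕1⊕0⊕0⊕0⊕0⊕1⊕1⊕0 = 1
s16 (pos 16,17,18,19,20,21,22,23,24,25,26,27,28,29,30,31): 0⊕1⊕1⊕0⊕0⊕0⊕0⊕1⊕1⊕0⊕0⊕0⊕0⊕1⊕1⊕0 = 0
Syndrome s16…s1 = 01111 → error at position 15.
Flip position 15: 1000100000111100110000110000110 → 1000100000111110110000110000110
Read data bits from positions 3,5,6,7,9,10,11,12,13,14,15,17,18,19,20,21,22,23,24,25,26,27,28,29,30,31: 01000011111110000110000110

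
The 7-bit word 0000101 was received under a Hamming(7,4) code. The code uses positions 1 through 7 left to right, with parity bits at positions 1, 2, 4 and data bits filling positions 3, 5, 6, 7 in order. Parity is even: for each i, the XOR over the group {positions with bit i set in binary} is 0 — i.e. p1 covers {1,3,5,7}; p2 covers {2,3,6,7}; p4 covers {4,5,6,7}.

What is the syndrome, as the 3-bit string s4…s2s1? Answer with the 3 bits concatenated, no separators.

s1 (pos 1,3,5,7): 0⊕0⊕1⊕1 = 0
s2 (pos 2,3,6,7): 0⊕0⊕0⊕1 = 1
s4 (pos 4,5,6,7): 0⊕1⊕0⊕1 = 0
Syndrome s4…s1 = 010 → error at position 2.

010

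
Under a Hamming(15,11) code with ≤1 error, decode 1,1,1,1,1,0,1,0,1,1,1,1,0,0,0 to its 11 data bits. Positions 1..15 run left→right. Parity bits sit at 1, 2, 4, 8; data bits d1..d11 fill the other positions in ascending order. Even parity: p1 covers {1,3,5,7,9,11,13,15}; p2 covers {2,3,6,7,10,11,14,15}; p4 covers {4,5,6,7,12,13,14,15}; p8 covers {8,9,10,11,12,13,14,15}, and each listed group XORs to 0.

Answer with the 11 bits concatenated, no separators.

11011111000

s1 (pos 1,3,5,7,9,11,13,15): 1⊕1⊕1⊕1⊕1⊕1⊕0⊕0 = 0
s2 (pos 2,3,6,7,10,11,14,15): 1⊕1⊕0⊕1⊕1⊕1⊕0⊕0 = 1
s4 (pos 4,5,6,7,12,13,14,15): 1⊕1⊕0⊕1⊕1⊕0⊕0⊕0 = 0
s8 (pos 8,9,10,11,12,13,14,15): 0⊕1⊕1⊕1⊕1⊕0⊕0⊕0 = 0
Syndrome s8…s1 = 0010 → error at position 2.
Flip position 2: 111110101111000 → 101110101111000
Read data bits from positions 3,5,6,7,9,10,11,12,13,14,15: 11011111000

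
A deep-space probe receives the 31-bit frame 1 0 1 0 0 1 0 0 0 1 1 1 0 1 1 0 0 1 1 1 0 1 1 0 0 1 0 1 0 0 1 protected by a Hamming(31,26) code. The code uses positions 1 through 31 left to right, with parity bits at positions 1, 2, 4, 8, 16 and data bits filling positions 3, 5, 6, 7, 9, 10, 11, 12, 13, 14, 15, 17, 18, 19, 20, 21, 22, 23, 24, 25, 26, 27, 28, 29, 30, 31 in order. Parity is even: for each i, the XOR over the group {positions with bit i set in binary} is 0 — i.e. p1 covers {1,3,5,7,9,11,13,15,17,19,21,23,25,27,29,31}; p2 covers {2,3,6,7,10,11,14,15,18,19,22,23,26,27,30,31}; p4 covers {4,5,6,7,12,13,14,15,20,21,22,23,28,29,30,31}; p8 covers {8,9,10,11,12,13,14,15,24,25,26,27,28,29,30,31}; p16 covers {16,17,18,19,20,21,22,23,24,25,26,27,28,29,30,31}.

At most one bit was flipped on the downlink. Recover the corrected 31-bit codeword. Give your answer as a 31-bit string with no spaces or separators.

1010110001110110011101100101001

s1 (pos 1,3,5,7,9,11,13,15,17,19,21,23,25,27,29,31): 1⊕1⊕0⊕0⊕0⊕1⊕0⊕1⊕0⊕1⊕0⊕1⊕0⊕0⊕0⊕1 = 1
s2 (pos 2,3,6,7,10,11,14,15,18,19,22,23,26,27,30,31): 0⊕1⊕1⊕0⊕1⊕1⊕1⊕1⊕1⊕1⊕1⊕1⊕1⊕0⊕0⊕1 = 0
s4 (pos 4,5,6,7,12,13,14,15,20,21,22,23,28,29,30,31): 0⊕0⊕1⊕0⊕1⊕0⊕1⊕1⊕1⊕0⊕1⊕1⊕1⊕0⊕0⊕1 = 1
s8 (pos 8,9,10,11,12,13,14,15,24,25,26,27,28,29,30,31): 0⊕0⊕1⊕1⊕1⊕0⊕1⊕1⊕0⊕0⊕1⊕0⊕1⊕0⊕0⊕1 = 0
s16 (pos 16,17,18,19,20,21,22,23,24,25,26,27,28,29,30,31): 0⊕0⊕1⊕1⊕1⊕0⊕1⊕1⊕0⊕0⊕1⊕0⊕1⊕0⊕0⊕1 = 0
Syndrome s16…s1 = 00101 → error at position 5.
Flip position 5: 1010010001110110011101100101001 → 1010110001110110011101100101001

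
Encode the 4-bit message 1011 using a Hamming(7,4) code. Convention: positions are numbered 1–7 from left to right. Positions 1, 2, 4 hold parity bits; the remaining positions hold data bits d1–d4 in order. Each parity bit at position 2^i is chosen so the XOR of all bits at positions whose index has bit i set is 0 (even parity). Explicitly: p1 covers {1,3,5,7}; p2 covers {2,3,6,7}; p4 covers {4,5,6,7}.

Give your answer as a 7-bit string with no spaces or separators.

0110011

Place data at non-parity positions: p1 p2 1 p4 0 1 1
p1 (pos 1,3,5,7): XOR of data positions = 1⊕0⊕1 = 0
p2 (pos 2,3,6,7): XOR of data positions = 1⊕1⊕1 = 1
p4 (pos 4,5,6,7): XOR of data positions = 0⊕1⊕1 = 0
Codeword: 0110011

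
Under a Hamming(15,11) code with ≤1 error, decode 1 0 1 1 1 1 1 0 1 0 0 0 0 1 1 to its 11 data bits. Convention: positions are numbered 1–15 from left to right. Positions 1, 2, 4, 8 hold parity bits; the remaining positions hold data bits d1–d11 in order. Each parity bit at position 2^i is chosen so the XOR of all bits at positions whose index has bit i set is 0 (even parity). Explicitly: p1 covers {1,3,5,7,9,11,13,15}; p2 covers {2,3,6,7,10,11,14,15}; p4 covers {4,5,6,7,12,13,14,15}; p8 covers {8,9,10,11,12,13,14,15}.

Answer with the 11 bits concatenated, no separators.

11111100011

s1 (pos 1,3,5,7,9,11,13,15): 1⊕1⊕1⊕1⊕1⊕0⊕0⊕1 = 0
s2 (pos 2,3,6,7,10,11,14,15): 0⊕1⊕1⊕1⊕0⊕0⊕1⊕1 = 1
s4 (pos 4,5,6,7,12,13,14,15): 1⊕1⊕1⊕1⊕0⊕0⊕1⊕1 = 0
s8 (pos 8,9,10,11,12,13,14,15): 0⊕1⊕0⊕0⊕0⊕0⊕1⊕1 = 1
Syndrome s8…s1 = 1010 → error at position 10.
Flip position 10: 101111101000011 → 101111101100011
Read data bits from positions 3,5,6,7,9,10,11,12,13,14,15: 11111100011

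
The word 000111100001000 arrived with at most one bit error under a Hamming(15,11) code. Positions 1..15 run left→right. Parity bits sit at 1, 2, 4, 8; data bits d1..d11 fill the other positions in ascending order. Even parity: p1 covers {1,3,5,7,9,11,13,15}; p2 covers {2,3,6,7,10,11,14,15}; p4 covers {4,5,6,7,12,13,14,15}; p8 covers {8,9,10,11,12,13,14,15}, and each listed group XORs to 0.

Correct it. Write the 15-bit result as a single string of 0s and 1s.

s1 (pos 1,3,5,7,9,11,13,15): 0⊕0⊕1⊕1⊕0⊕0⊕0⊕0 = 0
s2 (pos 2,3,6,7,10,11,14,15): 0⊕0⊕1⊕1⊕0⊕0⊕0⊕0 = 0
s4 (pos 4,5,6,7,12,13,14,15): 1⊕1⊕1⊕1⊕1⊕0⊕0⊕0 = 1
s8 (pos 8,9,10,11,12,13,14,15): 0⊕0⊕0⊕0⊕1⊕0⊕0⊕0 = 1
Syndrome s8…s1 = 1100 → error at position 12.
Flip position 12: 000111100001000 → 000111100000000

000111100000000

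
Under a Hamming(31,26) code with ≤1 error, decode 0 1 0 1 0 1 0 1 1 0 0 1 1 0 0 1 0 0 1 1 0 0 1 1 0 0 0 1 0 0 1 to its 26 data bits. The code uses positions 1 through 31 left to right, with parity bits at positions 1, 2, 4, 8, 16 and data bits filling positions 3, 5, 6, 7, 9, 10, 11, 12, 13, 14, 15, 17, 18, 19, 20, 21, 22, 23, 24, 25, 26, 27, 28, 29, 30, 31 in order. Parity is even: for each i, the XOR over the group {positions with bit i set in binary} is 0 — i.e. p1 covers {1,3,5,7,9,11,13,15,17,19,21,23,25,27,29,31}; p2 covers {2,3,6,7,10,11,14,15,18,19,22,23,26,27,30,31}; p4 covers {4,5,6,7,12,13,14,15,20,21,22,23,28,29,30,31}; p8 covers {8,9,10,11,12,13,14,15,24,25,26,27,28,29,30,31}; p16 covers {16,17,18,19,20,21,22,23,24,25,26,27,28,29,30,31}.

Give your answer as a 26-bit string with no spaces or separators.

s1 (pos 1,3,5,7,9,11,13,15,17,19,21,23,25,27,29,31): 0⊕0⊕0⊕0⊕1⊕0⊕1⊕0⊕0⊕1⊕0⊕1⊕0⊕0⊕0⊕1 = 1
s2 (pos 2,3,6,7,10,11,14,15,18,19,22,23,26,27,30,31): 1⊕0⊕1⊕0⊕0⊕0⊕0⊕0⊕0⊕1⊕0⊕1⊕0⊕0⊕0⊕1 = 1
s4 (pos 4,5,6,7,12,13,14,15,20,21,22,23,28,29,30,31): 1⊕0⊕1⊕0⊕1⊕1⊕0⊕0⊕1⊕0⊕0⊕1⊕1⊕0⊕0⊕1 = 0
s8 (pos 8,9,10,11,12,13,14,15,24,25,26,27,28,29,30,31): 1⊕1⊕0⊕0⊕1⊕1⊕0⊕0⊕1⊕0⊕0⊕0⊕1⊕0⊕0⊕1 = 1
s16 (pos 16,17,18,19,20,21,22,23,24,25,26,27,28,29,30,31): 1⊕0⊕0⊕1⊕1⊕0⊕0⊕1⊕1⊕0⊕0⊕0⊕1⊕0⊕0⊕1 = 1
Syndrome s16…s1 = 11011 → error at position 27.
Flip position 27: 0101010110011001001100110001001 → 0101010110011001001100110011001
Read data bits from positions 3,5,6,7,9,10,11,12,13,14,15,17,18,19,20,21,22,23,24,25,26,27,28,29,30,31: 00101001100001100110011001

00101001100001100110011001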